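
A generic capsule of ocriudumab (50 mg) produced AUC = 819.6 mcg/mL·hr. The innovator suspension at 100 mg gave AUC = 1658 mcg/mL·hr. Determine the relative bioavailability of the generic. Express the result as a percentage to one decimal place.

F_rel = (AUC_test/D_test) / (AUC_ref/D_ref)
      = (819.6/50) / (1658/100)
      = 16.392 / 16.58 = 0.9887 = 98.87%

F_rel = 98.9%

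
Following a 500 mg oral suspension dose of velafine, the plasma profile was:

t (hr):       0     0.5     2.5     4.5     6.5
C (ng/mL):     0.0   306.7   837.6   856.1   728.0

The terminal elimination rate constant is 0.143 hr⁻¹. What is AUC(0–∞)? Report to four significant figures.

AUC = 9590 ng/mL·hr

Trapezoidal AUC_0→6.5:
  [0→0.5]: (0.0+306.7)/2 × 0.5 = 76.675
  [0.5→2.5]: (306.7+837.6)/2 × 2 = 1144.3
  [2.5→4.5]: (837.6+856.1)/2 × 2 = 1693.7
  [4.5→6.5]: (856.1+728.0)/2 × 2 = 1584.1
  Sum = 4498.775 ng/mL·hr
Extrapolated tail: C_last / k_e = 728.0 / 0.143 = 5090.909
AUC_0→∞ = 4498.775 + 5090.909 = 9589.684 ng/mL·hr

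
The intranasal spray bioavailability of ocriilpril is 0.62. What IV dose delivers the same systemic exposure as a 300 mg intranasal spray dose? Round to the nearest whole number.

D_iv = 186 mg

Systemic exposure from an extravascular dose = F × D_ev, so the equivalent IV dose is F × D_ev.
D_iv = F × D_ev = 0.62 × 300 = 186 mg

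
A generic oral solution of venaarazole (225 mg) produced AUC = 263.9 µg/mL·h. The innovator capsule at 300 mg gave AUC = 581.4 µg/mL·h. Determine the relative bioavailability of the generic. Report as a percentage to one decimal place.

F_rel = (AUC_test/D_test) / (AUC_ref/D_ref)
      = (263.9/225) / (581.4/300)
      = 1.17289 / 1.938 = 0.6052 = 60.52%

F_rel = 60.5%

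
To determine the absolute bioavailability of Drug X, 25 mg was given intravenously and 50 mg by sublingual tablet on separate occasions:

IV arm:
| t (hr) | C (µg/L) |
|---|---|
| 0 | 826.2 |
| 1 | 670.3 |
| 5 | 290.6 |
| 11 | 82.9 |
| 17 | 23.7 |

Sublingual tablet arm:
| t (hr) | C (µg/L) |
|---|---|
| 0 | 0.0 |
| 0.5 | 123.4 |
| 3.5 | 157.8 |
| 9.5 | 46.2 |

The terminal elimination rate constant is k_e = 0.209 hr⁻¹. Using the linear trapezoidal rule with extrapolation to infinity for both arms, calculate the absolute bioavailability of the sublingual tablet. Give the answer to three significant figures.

F = 0.152

Trapezoidal AUC_0→17 (IV):
  [0→1]: (826.2+670.3)/2 × 1 = 748.25
  [1→5]: (670.3+290.6)/2 × 4 = 1921.8
  [5→11]: (290.6+82.9)/2 × 6 = 1120.5
  [11→17]: (82.9+23.7)/2 × 6 = 319.8
  Sum = 4110.35 µg/L·hr
IV tail: 23.7/0.209 = 113.397; AUC_iv,0→∞ = 4110.35 + 113.397 = 4223.747 µg/L·hr
Trapezoidal AUC_0→9.5 (sublingual tablet):
  [0→0.5]: (0.0+123.4)/2 × 0.5 = 30.85
  [0.5→3.5]: (123.4+157.8)/2 × 3 = 421.8
  [3.5→9.5]: (157.8+46.2)/2 × 6 = 612.0
  Sum = 1064.65 µg/L·hr
sublingual tablet tail: 46.2/0.209 = 221.053; AUC_ev,0→∞ = 1064.65 + 221.053 = 1285.703 µg/L·hr
F = (AUC_ev/D_ev)/(AUC_iv/D_iv) = (1285.703/50)/(4223.747/25) = 25.71406/168.94988 = 0.1522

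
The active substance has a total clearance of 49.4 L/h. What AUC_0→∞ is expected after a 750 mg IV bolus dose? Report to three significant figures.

AUC = 15.2 mg/L·h

AUC_0→∞ = Dose_iv / CL
        = 750 / 49.4 = 15.1822 mg/L·h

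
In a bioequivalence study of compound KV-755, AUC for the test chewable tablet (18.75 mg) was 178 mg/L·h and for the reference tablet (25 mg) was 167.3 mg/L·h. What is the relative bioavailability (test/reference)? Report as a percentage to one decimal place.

F_rel = 141.9%

F_rel = (AUC_test/D_test) / (AUC_ref/D_ref)
      = (178/18.75) / (167.3/25)
      = 9.49333 / 6.692 = 1.4186 = 141.86%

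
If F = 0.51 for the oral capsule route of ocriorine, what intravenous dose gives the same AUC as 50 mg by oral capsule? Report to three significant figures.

D_iv = 25.5 mg

Systemic exposure from an extravascular dose = F × D_ev, so the equivalent IV dose is F × D_ev.
D_iv = F × D_ev = 0.51 × 50 = 25.5 mg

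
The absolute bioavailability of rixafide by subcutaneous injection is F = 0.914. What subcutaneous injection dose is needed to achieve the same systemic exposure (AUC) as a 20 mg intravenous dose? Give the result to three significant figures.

D_subcutaneous = 21.9 mg

For equal systemic exposure: F × D_ev = D_iv
D_ev = D_iv / F = 20 / 0.914 = 21.8818 mg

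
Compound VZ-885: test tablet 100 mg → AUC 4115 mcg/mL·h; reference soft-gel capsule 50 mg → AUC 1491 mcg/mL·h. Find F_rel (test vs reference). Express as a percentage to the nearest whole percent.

F_rel = (AUC_test/D_test) / (AUC_ref/D_ref)
      = (4115/100) / (1491/50)
      = 41.15 / 29.82 = 1.3799 = 137.99%

F_rel = 138%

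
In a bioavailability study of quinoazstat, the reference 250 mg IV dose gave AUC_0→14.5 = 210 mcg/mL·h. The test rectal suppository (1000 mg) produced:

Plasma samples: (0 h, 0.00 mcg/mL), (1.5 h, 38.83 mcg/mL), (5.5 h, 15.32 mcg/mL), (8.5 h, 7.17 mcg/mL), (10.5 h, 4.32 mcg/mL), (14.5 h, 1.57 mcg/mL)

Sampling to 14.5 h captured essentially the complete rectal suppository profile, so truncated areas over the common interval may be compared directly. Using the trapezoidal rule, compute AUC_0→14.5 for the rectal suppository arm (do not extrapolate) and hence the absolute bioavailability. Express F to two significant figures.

Trapezoidal AUC_0→14.5 (rectal suppository):
  [0→1.5]: (0.00+38.83)/2 × 1.5 = 29.1225
  [1.5→5.5]: (38.83+15.32)/2 × 4 = 108.3
  [5.5→8.5]: (15.32+7.17)/2 × 3 = 33.735
  [8.5→10.5]: (7.17+4.32)/2 × 2 = 11.49
  [10.5→14.5]: (4.32+1.57)/2 × 4 = 11.78
  Sum = 194.4275 mcg/mL·h
F = (AUC_ev/D_ev)/(AUC_iv/D_iv) = (194.4275/1000)/(210/250) = 0.1944275/0.84 = 0.2315

F = 0.23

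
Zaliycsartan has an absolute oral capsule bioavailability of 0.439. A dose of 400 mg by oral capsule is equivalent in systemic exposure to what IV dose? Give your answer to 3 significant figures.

Systemic exposure from an extravascular dose = F × D_ev, so the equivalent IV dose is F × D_ev.
D_iv = F × D_ev = 0.439 × 400 = 175.6 mg

D_iv = 176 mg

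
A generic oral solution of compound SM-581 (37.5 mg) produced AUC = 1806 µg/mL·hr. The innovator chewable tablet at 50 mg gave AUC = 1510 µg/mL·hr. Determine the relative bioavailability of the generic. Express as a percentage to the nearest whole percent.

F_rel = (AUC_test/D_test) / (AUC_ref/D_ref)
      = (1806/37.5) / (1510/50)
      = 48.16 / 30.2 = 1.5947 = 159.47%

F_rel = 159%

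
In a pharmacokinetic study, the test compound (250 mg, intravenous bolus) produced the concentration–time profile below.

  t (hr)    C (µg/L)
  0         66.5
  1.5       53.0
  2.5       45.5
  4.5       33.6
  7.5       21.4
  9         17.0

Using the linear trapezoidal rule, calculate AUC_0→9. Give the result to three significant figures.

AUC = 329 µg/L·hr

Trapezoidal AUC_0→9:
  [0→1.5]: (66.5+53.0)/2 × 1.5 = 89.625
  [1.5→2.5]: (53.0+45.5)/2 × 1 = 49.25
  [2.5→4.5]: (45.5+33.6)/2 × 2 = 79.1
  [4.5→7.5]: (33.6+21.4)/2 × 3 = 82.5
  [7.5→9]: (21.4+17.0)/2 × 1.5 = 28.8
  Sum = 329.275 µg/L·hr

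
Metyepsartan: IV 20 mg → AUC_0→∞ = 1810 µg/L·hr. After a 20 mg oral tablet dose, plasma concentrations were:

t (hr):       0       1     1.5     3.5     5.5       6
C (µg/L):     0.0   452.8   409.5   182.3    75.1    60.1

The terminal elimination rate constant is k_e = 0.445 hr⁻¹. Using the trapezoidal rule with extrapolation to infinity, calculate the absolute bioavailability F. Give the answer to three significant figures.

Trapezoidal AUC_0→6 (oral tablet):
  [0→1]: (0.0+452.8)/2 × 1 = 226.4
  [1→1.5]: (452.8+409.5)/2 × 0.5 = 215.575
  [1.5→3.5]: (409.5+182.3)/2 × 2 = 591.8
  [3.5→5.5]: (182.3+75.1)/2 × 2 = 257.4
  [5.5→6]: (75.1+60.1)/2 × 0.5 = 33.8
  Sum = 1324.975 µg/L·hr
Tail: C_last/k_e = 60.1/0.445 = 135.056
AUC_0→∞ (oral tablet) = 1324.975 + 135.056 = 1460.031 µg/L·hr
F = (AUC_ev/D_ev)/(AUC_iv/D_iv) = (1460.031/20)/(1810/20) = 73.00155/90.5 = 0.8066

F = 0.807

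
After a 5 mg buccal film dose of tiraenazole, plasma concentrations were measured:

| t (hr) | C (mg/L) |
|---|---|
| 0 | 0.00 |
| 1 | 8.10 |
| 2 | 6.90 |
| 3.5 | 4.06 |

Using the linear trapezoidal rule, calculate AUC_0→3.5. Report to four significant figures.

AUC = 19.77 mg/L·hr

Trapezoidal AUC_0→3.5:
  [0→1]: (0.00+8.10)/2 × 1 = 4.05
  [1→2]: (8.10+6.90)/2 × 1 = 7.5
  [2→3.5]: (6.90+4.06)/2 × 1.5 = 8.22
  Sum = 19.77 mg/L·hr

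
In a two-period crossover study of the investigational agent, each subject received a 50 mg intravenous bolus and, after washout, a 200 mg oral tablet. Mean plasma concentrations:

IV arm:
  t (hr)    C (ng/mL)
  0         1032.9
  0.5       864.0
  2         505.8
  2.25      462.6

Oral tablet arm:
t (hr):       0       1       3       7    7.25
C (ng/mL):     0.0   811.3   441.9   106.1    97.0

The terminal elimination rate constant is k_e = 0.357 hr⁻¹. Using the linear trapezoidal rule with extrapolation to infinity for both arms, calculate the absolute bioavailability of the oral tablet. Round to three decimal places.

Trapezoidal AUC_0→2.25 (IV):
  [0→0.5]: (1032.9+864.0)/2 × 0.5 = 474.225
  [0.5→2]: (864.0+505.8)/2 × 1.5 = 1027.35
  [2→2.25]: (505.8+462.6)/2 × 0.25 = 121.05
  Sum = 1622.625 ng/mL·hr
IV tail: 462.6/0.357 = 1295.798; AUC_iv,0→∞ = 1622.625 + 1295.798 = 2918.423 ng/mL·hr
Trapezoidal AUC_0→7.25 (oral tablet):
  [0→1]: (0.0+811.3)/2 × 1 = 405.65
  [1→3]: (811.3+441.9)/2 × 2 = 1253.2
  [3→7]: (441.9+106.1)/2 × 4 = 1096.0
  [7→7.25]: (106.1+97.0)/2 × 0.25 = 25.3875
  Sum = 2780.2375 ng/mL·hr
oral tablet tail: 97.0/0.357 = 271.709; AUC_ev,0→∞ = 2780.2375 + 271.709 = 3051.9465 ng/mL·hr
F = (AUC_ev/D_ev)/(AUC_iv/D_iv) = (3051.9465/200)/(2918.423/50) = 15.2597/58.36846 = 0.2614

F = 0.261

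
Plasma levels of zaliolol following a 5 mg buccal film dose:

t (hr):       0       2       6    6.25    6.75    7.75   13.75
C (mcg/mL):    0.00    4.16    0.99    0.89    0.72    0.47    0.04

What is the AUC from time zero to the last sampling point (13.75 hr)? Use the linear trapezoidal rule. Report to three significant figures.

AUC = 17.2 mcg/mL·hr

Trapezoidal AUC_0→13.75:
  [0→2]: (0.00+4.16)/2 × 2 = 4.16
  [2→6]: (4.16+0.99)/2 × 4 = 10.3
  [6→6.25]: (0.99+0.89)/2 × 0.25 = 0.235
  [6.25→6.75]: (0.89+0.72)/2 × 0.5 = 0.4025
  [6.75→7.75]: (0.72+0.47)/2 × 1 = 0.595
  [7.75→13.75]: (0.47+0.04)/2 × 6 = 1.53
  Sum = 17.2225 mcg/mL·hr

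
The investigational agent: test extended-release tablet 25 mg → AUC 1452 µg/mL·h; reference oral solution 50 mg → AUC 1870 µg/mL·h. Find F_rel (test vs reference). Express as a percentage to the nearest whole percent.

F_rel = (AUC_test/D_test) / (AUC_ref/D_ref)
      = (1452/25) / (1870/50)
      = 58.08 / 37.4 = 1.5529 = 155.29%

F_rel = 155%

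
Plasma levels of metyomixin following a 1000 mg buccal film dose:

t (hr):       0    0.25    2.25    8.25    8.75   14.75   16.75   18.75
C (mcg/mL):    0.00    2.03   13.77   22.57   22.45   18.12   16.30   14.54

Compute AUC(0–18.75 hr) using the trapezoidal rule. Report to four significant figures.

Trapezoidal AUC_0→18.75:
  [0→0.25]: (0.00+2.03)/2 × 0.25 = 0.25375
  [0.25→2.25]: (2.03+13.77)/2 × 2 = 15.8
  [2.25→8.25]: (13.77+22.57)/2 × 6 = 109.02
  [8.25→8.75]: (22.57+22.45)/2 × 0.5 = 11.255
  [8.75→14.75]: (22.45+18.12)/2 × 6 = 121.71
  [14.75→16.75]: (18.12+16.30)/2 × 2 = 34.42
  [16.75→18.75]: (16.30+14.54)/2 × 2 = 30.84
  Sum = 323.29875 mcg/mL·hr

AUC = 323.3 mcg/mL·hr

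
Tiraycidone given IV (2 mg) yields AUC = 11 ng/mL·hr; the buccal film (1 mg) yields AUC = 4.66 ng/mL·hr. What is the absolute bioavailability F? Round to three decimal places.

F = 0.847

F = (AUC_ev / D_ev) / (AUC_iv / D_iv)
  = (4.66/1) / (11/2)
  = 4.66 / 5.5 = 0.8473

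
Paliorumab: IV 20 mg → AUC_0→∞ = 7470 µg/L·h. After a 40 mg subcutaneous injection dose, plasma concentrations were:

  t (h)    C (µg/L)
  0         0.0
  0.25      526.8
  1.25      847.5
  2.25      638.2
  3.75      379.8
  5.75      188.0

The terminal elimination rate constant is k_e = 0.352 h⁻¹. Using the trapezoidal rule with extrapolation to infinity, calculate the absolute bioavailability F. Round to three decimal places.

Trapezoidal AUC_0→5.75 (subcutaneous injection):
  [0→0.25]: (0.0+526.8)/2 × 0.25 = 65.85
  [0.25→1.25]: (526.8+847.5)/2 × 1 = 687.15
  [1.25→2.25]: (847.5+638.2)/2 × 1 = 742.85
  [2.25→3.75]: (638.2+379.8)/2 × 1.5 = 763.5
  [3.75→5.75]: (379.8+188.0)/2 × 2 = 567.8
  Sum = 2827.15 µg/L·h
Tail: C_last/k_e = 188.0/0.352 = 534.091
AUC_0→∞ (subcutaneous injection) = 2827.15 + 534.091 = 3361.241 µg/L·h
F = (AUC_ev/D_ev)/(AUC_iv/D_iv) = (3361.241/40)/(7470/20) = 84.031025/373.5 = 0.2250

F = 0.225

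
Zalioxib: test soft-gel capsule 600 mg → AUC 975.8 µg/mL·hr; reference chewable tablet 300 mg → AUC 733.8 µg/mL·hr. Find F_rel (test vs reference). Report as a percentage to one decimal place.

F_rel = (AUC_test/D_test) / (AUC_ref/D_ref)
      = (975.8/600) / (733.8/300)
      = 1.62633 / 2.446 = 0.6649 = 66.49%

F_rel = 66.5%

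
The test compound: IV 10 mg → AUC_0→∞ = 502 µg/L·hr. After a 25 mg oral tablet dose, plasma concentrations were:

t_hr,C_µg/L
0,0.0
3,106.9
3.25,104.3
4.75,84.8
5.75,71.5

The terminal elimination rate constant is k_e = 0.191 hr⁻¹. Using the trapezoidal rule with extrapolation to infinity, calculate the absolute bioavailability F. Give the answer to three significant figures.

F = 0.622

Trapezoidal AUC_0→5.75 (oral tablet):
  [0→3]: (0.0+106.9)/2 × 3 = 160.35
  [3→3.25]: (106.9+104.3)/2 × 0.25 = 26.4
  [3.25→4.75]: (104.3+84.8)/2 × 1.5 = 141.825
  [4.75→5.75]: (84.8+71.5)/2 × 1 = 78.15
  Sum = 406.725 µg/L·hr
Tail: C_last/k_e = 71.5/0.191 = 374.346
AUC_0→∞ (oral tablet) = 406.725 + 374.346 = 781.071 µg/L·hr
F = (AUC_ev/D_ev)/(AUC_iv/D_iv) = (781.071/25)/(502/10) = 31.24284/50.2 = 0.6224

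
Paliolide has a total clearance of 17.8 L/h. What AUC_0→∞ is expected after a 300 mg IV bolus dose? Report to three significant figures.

AUC_0→∞ = Dose_iv / CL
        = 300 / 17.8 = 16.8539 mg/L·h

AUC = 16.9 mg/L·h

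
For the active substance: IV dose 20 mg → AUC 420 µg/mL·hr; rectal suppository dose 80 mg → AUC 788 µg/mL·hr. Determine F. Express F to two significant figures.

F = 0.47

F = (AUC_ev / D_ev) / (AUC_iv / D_iv)
  = (788/80) / (420/20)
  = 9.85 / 21 = 0.4690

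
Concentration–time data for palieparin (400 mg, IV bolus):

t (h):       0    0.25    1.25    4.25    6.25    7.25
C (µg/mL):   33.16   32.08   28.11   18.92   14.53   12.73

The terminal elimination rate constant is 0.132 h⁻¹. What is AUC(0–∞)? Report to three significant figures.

Trapezoidal AUC_0→7.25:
  [0→0.25]: (33.16+32.08)/2 × 0.25 = 8.155
  [0.25→1.25]: (32.08+28.11)/2 × 1 = 30.095
  [1.25→4.25]: (28.11+18.92)/2 × 3 = 70.545
  [4.25→6.25]: (18.92+14.53)/2 × 2 = 33.45
  [6.25→7.25]: (14.53+12.73)/2 × 1 = 13.63
  Sum = 155.875 µg/mL·h
Extrapolated tail: C_last / k_e = 12.73 / 0.132 = 96.439
AUC_0→∞ = 155.875 + 96.439 = 252.314 µg/mL·h

AUC = 252 µg/mL·h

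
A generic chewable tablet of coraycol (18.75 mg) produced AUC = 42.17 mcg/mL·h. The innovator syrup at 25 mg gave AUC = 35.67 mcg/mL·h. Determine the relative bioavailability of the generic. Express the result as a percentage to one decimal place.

F_rel = (AUC_test/D_test) / (AUC_ref/D_ref)
      = (42.17/18.75) / (35.67/25)
      = 2.24907 / 1.4268 = 1.5763 = 157.63%

F_rel = 157.6%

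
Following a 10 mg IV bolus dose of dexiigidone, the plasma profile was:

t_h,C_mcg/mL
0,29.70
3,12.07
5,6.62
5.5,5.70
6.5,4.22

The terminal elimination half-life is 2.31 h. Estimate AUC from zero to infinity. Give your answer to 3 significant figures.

AUC = 103 mcg/mL·h

Trapezoidal AUC_0→6.5:
  [0→3]: (29.70+12.07)/2 × 3 = 62.655
  [3→5]: (12.07+6.62)/2 × 2 = 18.69
  [5→5.5]: (6.62+5.70)/2 × 0.5 = 3.08
  [5.5→6.5]: (5.70+4.22)/2 × 1 = 4.96
  Sum = 89.385 mcg/mL·h
k_e = ln2 / t½ = 0.693147 / 2.31 = 0.3001 h^-1
Extrapolated tail: C_last / k_e = 4.22 / 0.3001 = 14.062
AUC_0→∞ = 89.385 + 14.062 = 103.447 mcg/mL·h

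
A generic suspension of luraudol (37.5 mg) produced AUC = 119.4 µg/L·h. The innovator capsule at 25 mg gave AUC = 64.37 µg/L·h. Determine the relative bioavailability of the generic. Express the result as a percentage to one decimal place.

F_rel = 123.7%

F_rel = (AUC_test/D_test) / (AUC_ref/D_ref)
      = (119.4/37.5) / (64.37/25)
      = 3.184 / 2.5748 = 1.2366 = 123.66%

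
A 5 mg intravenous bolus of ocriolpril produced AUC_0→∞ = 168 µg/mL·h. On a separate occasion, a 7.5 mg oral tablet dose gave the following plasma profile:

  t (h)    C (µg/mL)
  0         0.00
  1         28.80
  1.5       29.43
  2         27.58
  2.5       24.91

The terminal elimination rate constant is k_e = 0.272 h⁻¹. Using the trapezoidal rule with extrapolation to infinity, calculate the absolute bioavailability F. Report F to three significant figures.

F = 0.587

Trapezoidal AUC_0→2.5 (oral tablet):
  [0→1]: (0.00+28.80)/2 × 1 = 14.4
  [1→1.5]: (28.80+29.43)/2 × 0.5 = 14.5575
  [1.5→2]: (29.43+27.58)/2 × 0.5 = 14.2525
  [2→2.5]: (27.58+24.91)/2 × 0.5 = 13.1225
  Sum = 56.3325 µg/mL·h
Tail: C_last/k_e = 24.91/0.272 = 91.581
AUC_0→∞ (oral tablet) = 56.3325 + 91.581 = 147.9135 µg/mL·h
F = (AUC_ev/D_ev)/(AUC_iv/D_iv) = (147.9135/7.5)/(168/5) = 19.7218/33.6 = 0.5870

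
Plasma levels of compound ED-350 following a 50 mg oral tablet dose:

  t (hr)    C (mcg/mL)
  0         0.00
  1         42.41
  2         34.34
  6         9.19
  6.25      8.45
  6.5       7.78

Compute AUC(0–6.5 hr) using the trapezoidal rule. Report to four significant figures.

Trapezoidal AUC_0→6.5:
  [0→1]: (0.00+42.41)/2 × 1 = 21.205
  [1→2]: (42.41+34.34)/2 × 1 = 38.375
  [2→6]: (34.34+9.19)/2 × 4 = 87.06
  [6→6.25]: (9.19+8.45)/2 × 0.25 = 2.205
  [6.25→6.5]: (8.45+7.78)/2 × 0.25 = 2.02875
  Sum = 150.87375 mcg/mL·hr

AUC = 150.9 mcg/mL·hr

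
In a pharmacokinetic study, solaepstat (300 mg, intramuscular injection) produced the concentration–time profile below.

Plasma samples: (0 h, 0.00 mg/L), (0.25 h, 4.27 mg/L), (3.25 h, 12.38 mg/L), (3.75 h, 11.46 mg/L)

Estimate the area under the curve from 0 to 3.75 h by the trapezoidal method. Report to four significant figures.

Trapezoidal AUC_0→3.75:
  [0→0.25]: (0.00+4.27)/2 × 0.25 = 0.53375
  [0.25→3.25]: (4.27+12.38)/2 × 3 = 24.975
  [3.25→3.75]: (12.38+11.46)/2 × 0.5 = 5.96
  Sum = 31.46875 mg/L·h

AUC = 31.47 mg/L·h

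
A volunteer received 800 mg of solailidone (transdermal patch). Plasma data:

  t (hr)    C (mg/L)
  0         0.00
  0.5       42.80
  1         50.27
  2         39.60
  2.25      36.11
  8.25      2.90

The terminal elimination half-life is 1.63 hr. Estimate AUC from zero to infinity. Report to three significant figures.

Trapezoidal AUC_0→8.25:
  [0→0.5]: (0.00+42.80)/2 × 0.5 = 10.7
  [0.5→1]: (42.80+50.27)/2 × 0.5 = 23.2675
  [1→2]: (50.27+39.60)/2 × 1 = 44.935
  [2→2.25]: (39.60+36.11)/2 × 0.25 = 9.46375
  [2.25→8.25]: (36.11+2.90)/2 × 6 = 117.03
  Sum = 205.39625 mg/L·hr
k_e = ln2 / t½ = 0.693147 / 1.63 = 0.4252 hr^-1
Extrapolated tail: C_last / k_e = 2.90 / 0.4252 = 6.820
AUC_0→∞ = 205.39625 + 6.820 = 212.21625 mg/L·hr

AUC = 212 mg/L·hr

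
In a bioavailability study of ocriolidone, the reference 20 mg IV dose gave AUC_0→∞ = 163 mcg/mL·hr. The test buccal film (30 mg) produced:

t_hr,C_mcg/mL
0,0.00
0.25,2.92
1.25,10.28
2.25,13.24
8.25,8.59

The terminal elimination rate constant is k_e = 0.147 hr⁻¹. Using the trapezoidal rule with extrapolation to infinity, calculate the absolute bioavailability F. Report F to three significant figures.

Trapezoidal AUC_0→8.25 (buccal film):
  [0→0.25]: (0.00+2.92)/2 × 0.25 = 0.365
  [0.25→1.25]: (2.92+10.28)/2 × 1 = 6.6
  [1.25→2.25]: (10.28+13.24)/2 × 1 = 11.76
  [2.25→8.25]: (13.24+8.59)/2 × 6 = 65.49
  Sum = 84.215 mcg/mL·hr
Tail: C_last/k_e = 8.59/0.147 = 58.435
AUC_0→∞ (buccal film) = 84.215 + 58.435 = 142.65 mcg/mL·hr
F = (AUC_ev/D_ev)/(AUC_iv/D_iv) = (142.65/30)/(163/20) = 4.755/8.15 = 0.5834

F = 0.583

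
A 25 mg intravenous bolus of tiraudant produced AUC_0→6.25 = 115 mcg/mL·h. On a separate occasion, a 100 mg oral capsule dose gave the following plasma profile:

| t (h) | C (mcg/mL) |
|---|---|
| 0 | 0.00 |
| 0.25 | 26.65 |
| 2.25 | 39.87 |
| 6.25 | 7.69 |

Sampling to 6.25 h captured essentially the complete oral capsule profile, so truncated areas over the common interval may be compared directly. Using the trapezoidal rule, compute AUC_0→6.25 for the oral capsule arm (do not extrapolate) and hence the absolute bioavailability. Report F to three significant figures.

F = 0.359

Trapezoidal AUC_0→6.25 (oral capsule):
  [0→0.25]: (0.00+26.65)/2 × 0.25 = 3.33125
  [0.25→2.25]: (26.65+39.87)/2 × 2 = 66.52
  [2.25→6.25]: (39.87+7.69)/2 × 4 = 95.12
  Sum = 164.97125 mcg/mL·h
F = (AUC_ev/D_ev)/(AUC_iv/D_iv) = (164.97125/100)/(115/25) = 1.6497125/4.6 = 0.3586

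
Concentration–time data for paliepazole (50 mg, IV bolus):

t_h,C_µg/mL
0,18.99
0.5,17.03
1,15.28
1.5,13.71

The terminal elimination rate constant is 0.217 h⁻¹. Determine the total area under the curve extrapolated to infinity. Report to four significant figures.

AUC = 87.51 µg/mL·h

Trapezoidal AUC_0→1.5:
  [0→0.5]: (18.99+17.03)/2 × 0.5 = 9.005
  [0.5→1]: (17.03+15.28)/2 × 0.5 = 8.0775
  [1→1.5]: (15.28+13.71)/2 × 0.5 = 7.2475
  Sum = 24.33 µg/mL·h
Extrapolated tail: C_last / k_e = 13.71 / 0.217 = 63.180
AUC_0→∞ = 24.33 + 63.180 = 87.51 µg/mL·h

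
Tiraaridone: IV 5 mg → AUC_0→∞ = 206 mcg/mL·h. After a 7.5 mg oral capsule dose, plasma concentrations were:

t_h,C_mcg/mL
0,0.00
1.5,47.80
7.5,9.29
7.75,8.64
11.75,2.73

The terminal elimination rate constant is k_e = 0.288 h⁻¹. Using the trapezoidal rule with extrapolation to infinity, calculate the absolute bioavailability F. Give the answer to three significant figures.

F = 0.782

Trapezoidal AUC_0→11.75 (oral capsule):
  [0→1.5]: (0.00+47.80)/2 × 1.5 = 35.85
  [1.5→7.5]: (47.80+9.29)/2 × 6 = 171.27
  [7.5→7.75]: (9.29+8.64)/2 × 0.25 = 2.24125
  [7.75→11.75]: (8.64+2.73)/2 × 4 = 22.74
  Sum = 232.10125 mcg/mL·h
Tail: C_last/k_e = 2.73/0.288 = 9.479
AUC_0→∞ (oral capsule) = 232.10125 + 9.479 = 241.58025 mcg/mL·h
F = (AUC_ev/D_ev)/(AUC_iv/D_iv) = (241.58025/7.5)/(206/5) = 32.2107/41.2 = 0.7818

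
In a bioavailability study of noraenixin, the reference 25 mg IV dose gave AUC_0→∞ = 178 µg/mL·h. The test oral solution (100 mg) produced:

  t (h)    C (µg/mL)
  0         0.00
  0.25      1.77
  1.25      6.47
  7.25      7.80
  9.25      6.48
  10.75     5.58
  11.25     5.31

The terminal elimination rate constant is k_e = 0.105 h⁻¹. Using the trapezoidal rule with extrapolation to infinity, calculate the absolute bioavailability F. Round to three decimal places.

Trapezoidal AUC_0→11.25 (oral solution):
  [0→0.25]: (0.00+1.77)/2 × 0.25 = 0.22125
  [0.25→1.25]: (1.77+6.47)/2 × 1 = 4.12
  [1.25→7.25]: (6.47+7.80)/2 × 6 = 42.81
  [7.25→9.25]: (7.80+6.48)/2 × 2 = 14.28
  [9.25→10.75]: (6.48+5.58)/2 × 1.5 = 9.045
  [10.75→11.25]: (5.58+5.31)/2 × 0.5 = 2.7225
  Sum = 73.19875 µg/mL·h
Tail: C_last/k_e = 5.31/0.105 = 50.571
AUC_0→∞ (oral solution) = 73.19875 + 50.571 = 123.76975 µg/mL·h
F = (AUC_ev/D_ev)/(AUC_iv/D_iv) = (123.76975/100)/(178/25) = 1.2376975/7.12 = 0.1738

F = 0.174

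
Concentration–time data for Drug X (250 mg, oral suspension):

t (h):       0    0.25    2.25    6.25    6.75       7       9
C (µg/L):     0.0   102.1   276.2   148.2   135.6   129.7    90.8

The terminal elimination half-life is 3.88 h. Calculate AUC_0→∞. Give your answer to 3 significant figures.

AUC = 2070 µg/L·h

Trapezoidal AUC_0→9:
  [0→0.25]: (0.0+102.1)/2 × 0.25 = 12.7625
  [0.25→2.25]: (102.1+276.2)/2 × 2 = 378.3
  [2.25→6.25]: (276.2+148.2)/2 × 4 = 848.8
  [6.25→6.75]: (148.2+135.6)/2 × 0.5 = 70.95
  [6.75→7]: (135.6+129.7)/2 × 0.25 = 33.1625
  [7→9]: (129.7+90.8)/2 × 2 = 220.5
  Sum = 1564.475 µg/L·h
k_e = ln2 / t½ = 0.693147 / 3.88 = 0.1786 h^-1
Extrapolated tail: C_last / k_e = 90.8 / 0.1786 = 508.399
AUC_0→∞ = 1564.475 + 508.399 = 2072.874 µg/L·h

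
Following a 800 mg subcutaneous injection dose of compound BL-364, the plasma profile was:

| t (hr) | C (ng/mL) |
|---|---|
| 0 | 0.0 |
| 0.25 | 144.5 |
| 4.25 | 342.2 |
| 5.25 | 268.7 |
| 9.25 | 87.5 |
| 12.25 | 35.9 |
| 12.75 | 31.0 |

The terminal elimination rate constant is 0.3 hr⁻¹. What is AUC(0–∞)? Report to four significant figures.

Trapezoidal AUC_0→12.75:
  [0→0.25]: (0.0+144.5)/2 × 0.25 = 18.0625
  [0.25→4.25]: (144.5+342.2)/2 × 4 = 973.4
  [4.25→5.25]: (342.2+268.7)/2 × 1 = 305.45
  [5.25→9.25]: (268.7+87.5)/2 × 4 = 712.4
  [9.25→12.25]: (87.5+35.9)/2 × 3 = 185.1
  [12.25→12.75]: (35.9+31.0)/2 × 0.5 = 16.725
  Sum = 2211.1375 ng/mL·hr
Extrapolated tail: C_last / k_e = 31.0 / 0.3 = 103.333
AUC_0→∞ = 2211.1375 + 103.333 = 2314.4705 ng/mL·hr

AUC = 2314 ng/mL·hr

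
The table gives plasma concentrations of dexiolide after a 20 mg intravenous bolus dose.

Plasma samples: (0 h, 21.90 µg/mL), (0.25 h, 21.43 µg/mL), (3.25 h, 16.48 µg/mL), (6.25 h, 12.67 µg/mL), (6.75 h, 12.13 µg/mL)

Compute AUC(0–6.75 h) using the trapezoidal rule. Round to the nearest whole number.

Trapezoidal AUC_0→6.75:
  [0→0.25]: (21.90+21.43)/2 × 0.25 = 5.41625
  [0.25→3.25]: (21.43+16.48)/2 × 3 = 56.865
  [3.25→6.25]: (16.48+12.67)/2 × 3 = 43.725
  [6.25→6.75]: (12.67+12.13)/2 × 0.5 = 6.2
  Sum = 112.20625 µg/mL·h

AUC = 112 µg/mL·h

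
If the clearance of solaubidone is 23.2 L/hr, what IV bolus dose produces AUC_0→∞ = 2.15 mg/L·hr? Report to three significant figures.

Dose = 49.9 mg

Dose_iv = CL × AUC_0→∞
     = 23.2 × 2.15 = 49.88 mg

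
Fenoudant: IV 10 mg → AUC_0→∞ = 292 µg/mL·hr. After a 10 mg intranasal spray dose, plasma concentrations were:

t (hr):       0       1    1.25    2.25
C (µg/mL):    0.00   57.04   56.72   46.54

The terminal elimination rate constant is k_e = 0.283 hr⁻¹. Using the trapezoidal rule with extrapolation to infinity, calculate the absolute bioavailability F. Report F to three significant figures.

Trapezoidal AUC_0→2.25 (intranasal spray):
  [0→1]: (0.00+57.04)/2 × 1 = 28.52
  [1→1.25]: (57.04+56.72)/2 × 0.25 = 14.22
  [1.25→2.25]: (56.72+46.54)/2 × 1 = 51.63
  Sum = 94.37 µg/mL·hr
Tail: C_last/k_e = 46.54/0.283 = 164.452
AUC_0→∞ (intranasal spray) = 94.37 + 164.452 = 258.822 µg/mL·hr
F = (AUC_ev/D_ev)/(AUC_iv/D_iv) = (258.822/10)/(292/10) = 25.8822/29.2 = 0.8864

F = 0.886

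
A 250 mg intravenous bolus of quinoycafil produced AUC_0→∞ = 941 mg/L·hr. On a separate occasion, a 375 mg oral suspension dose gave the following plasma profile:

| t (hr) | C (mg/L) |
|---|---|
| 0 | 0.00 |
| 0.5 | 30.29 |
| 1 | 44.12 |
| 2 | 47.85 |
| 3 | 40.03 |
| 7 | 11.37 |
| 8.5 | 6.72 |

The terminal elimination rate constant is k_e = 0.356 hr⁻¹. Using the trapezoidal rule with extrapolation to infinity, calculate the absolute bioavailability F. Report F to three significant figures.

F = 0.178

Trapezoidal AUC_0→8.5 (oral suspension):
  [0→0.5]: (0.00+30.29)/2 × 0.5 = 7.5725
  [0.5→1]: (30.29+44.12)/2 × 0.5 = 18.6025
  [1→2]: (44.12+47.85)/2 × 1 = 45.985
  [2→3]: (47.85+40.03)/2 × 1 = 43.94
  [3→7]: (40.03+11.37)/2 × 4 = 102.8
  [7→8.5]: (11.37+6.72)/2 × 1.5 = 13.5675
  Sum = 232.4675 mg/L·hr
Tail: C_last/k_e = 6.72/0.356 = 18.876
AUC_0→∞ (oral suspension) = 232.4675 + 18.876 = 251.3435 mg/L·hr
F = (AUC_ev/D_ev)/(AUC_iv/D_iv) = (251.3435/375)/(941/250) = 0.670249/3.764 = 0.1781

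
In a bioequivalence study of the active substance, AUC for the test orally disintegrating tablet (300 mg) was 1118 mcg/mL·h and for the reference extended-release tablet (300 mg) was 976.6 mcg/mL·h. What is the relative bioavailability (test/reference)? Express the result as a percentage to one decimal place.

F_rel = (AUC_test/D_test) / (AUC_ref/D_ref)
      = (1118/300) / (976.6/300)
      = 3.72667 / 3.25533 = 1.1448 = 114.48%

F_rel = 114.5%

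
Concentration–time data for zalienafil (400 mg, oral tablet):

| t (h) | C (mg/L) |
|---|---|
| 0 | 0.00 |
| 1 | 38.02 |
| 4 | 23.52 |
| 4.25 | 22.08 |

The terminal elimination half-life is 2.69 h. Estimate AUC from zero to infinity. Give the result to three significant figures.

AUC = 203 mg/L·h

Trapezoidal AUC_0→4.25:
  [0→1]: (0.00+38.02)/2 × 1 = 19.01
  [1→4]: (38.02+23.52)/2 × 3 = 92.31
  [4→4.25]: (23.52+22.08)/2 × 0.25 = 5.7
  Sum = 117.02 mg/L·h
k_e = ln2 / t½ = 0.693147 / 2.69 = 0.2577 h^-1
Extrapolated tail: C_last / k_e = 22.08 / 0.2577 = 85.681
AUC_0→∞ = 117.02 + 85.681 = 202.701 mg/L·h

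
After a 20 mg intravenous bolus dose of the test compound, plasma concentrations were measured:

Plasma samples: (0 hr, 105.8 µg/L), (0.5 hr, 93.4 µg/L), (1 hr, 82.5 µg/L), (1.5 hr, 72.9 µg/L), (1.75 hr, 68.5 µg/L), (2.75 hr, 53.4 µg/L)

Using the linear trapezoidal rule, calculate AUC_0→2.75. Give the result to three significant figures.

Trapezoidal AUC_0→2.75:
  [0→0.5]: (105.8+93.4)/2 × 0.5 = 49.8
  [0.5→1]: (93.4+82.5)/2 × 0.5 = 43.975
  [1→1.5]: (82.5+72.9)/2 × 0.5 = 38.85
  [1.5→1.75]: (72.9+68.5)/2 × 0.25 = 17.675
  [1.75→2.75]: (68.5+53.4)/2 × 1 = 60.95
  Sum = 211.25 µg/L·hr

AUC = 211 µg/L·hr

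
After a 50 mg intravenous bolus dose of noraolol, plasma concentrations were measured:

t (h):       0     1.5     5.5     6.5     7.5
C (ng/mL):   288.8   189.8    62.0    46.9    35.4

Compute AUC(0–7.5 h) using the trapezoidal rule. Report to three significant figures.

AUC = 958 ng/mL·h

Trapezoidal AUC_0→7.5:
  [0→1.5]: (288.8+189.8)/2 × 1.5 = 358.95
  [1.5→5.5]: (189.8+62.0)/2 × 4 = 503.6
  [5.5→6.5]: (62.0+46.9)/2 × 1 = 54.45
  [6.5→7.5]: (46.9+35.4)/2 × 1 = 41.15
  Sum = 958.15 ng/mL·h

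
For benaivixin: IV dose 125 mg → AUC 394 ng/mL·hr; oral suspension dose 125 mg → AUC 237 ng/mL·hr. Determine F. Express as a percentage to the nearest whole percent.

F = 60%

F = (AUC_ev / D_ev) / (AUC_iv / D_iv)
  = (237/125) / (394/125)
  = 1.896 / 3.152 = 0.6015
  = 60.15%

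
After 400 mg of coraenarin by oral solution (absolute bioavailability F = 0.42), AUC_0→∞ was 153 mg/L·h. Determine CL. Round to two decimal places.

CL = F × Dose / AUC_0→∞
   = 0.42 × 400 / 153 = 1.09804 L/h

CL = 1.10 L/h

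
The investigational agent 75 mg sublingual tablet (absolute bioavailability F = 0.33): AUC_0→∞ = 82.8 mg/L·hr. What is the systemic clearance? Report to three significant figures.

CL = F × Dose / AUC_0→∞
   = 0.33 × 75 / 82.8 = 0.298913 L/hr

CL = 0.299 L/hr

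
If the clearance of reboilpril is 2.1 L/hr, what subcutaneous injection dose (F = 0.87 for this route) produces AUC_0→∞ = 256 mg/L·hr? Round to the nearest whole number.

Dose = 618 mg

Dose = CL × AUC_0→∞ / F
     = 2.1 × 256 / 0.87 = 617.931 mg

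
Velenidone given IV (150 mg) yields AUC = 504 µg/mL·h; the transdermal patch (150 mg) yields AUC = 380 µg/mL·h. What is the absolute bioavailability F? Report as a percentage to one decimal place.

F = (AUC_ev / D_ev) / (AUC_iv / D_iv)
  = (380/150) / (504/150)
  = 2.53333 / 3.36 = 0.7540
  = 75.40%

F = 75.4%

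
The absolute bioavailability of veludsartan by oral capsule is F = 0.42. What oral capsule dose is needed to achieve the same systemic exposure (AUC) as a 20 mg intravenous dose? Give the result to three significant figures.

D_oral = 47.6 mg

For equal systemic exposure: F × D_ev = D_iv
D_ev = D_iv / F = 20 / 0.42 = 47.619 mg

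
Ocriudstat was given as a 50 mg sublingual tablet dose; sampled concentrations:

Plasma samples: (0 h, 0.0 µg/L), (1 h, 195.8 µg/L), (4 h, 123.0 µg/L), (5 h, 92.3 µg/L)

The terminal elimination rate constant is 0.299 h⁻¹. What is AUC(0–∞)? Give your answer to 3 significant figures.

Trapezoidal AUC_0→5:
  [0→1]: (0.0+195.8)/2 × 1 = 97.9
  [1→4]: (195.8+123.0)/2 × 3 = 478.2
  [4→5]: (123.0+92.3)/2 × 1 = 107.65
  Sum = 683.75 µg/L·h
Extrapolated tail: C_last / k_e = 92.3 / 0.299 = 308.696
AUC_0→∞ = 683.75 + 308.696 = 992.446 µg/L·h

AUC = 992 µg/L·h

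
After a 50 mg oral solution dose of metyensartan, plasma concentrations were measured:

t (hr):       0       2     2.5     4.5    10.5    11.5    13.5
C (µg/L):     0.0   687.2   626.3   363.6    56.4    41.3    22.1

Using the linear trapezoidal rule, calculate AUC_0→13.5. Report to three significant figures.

AUC = 3380 µg/L·hr

Trapezoidal AUC_0→13.5:
  [0→2]: (0.0+687.2)/2 × 2 = 687.2
  [2→2.5]: (687.2+626.3)/2 × 0.5 = 328.375
  [2.5→4.5]: (626.3+363.6)/2 × 2 = 989.9
  [4.5→10.5]: (363.6+56.4)/2 × 6 = 1260.0
  [10.5→11.5]: (56.4+41.3)/2 × 1 = 48.85
  [11.5→13.5]: (41.3+22.1)/2 × 2 = 63.4
  Sum = 3377.725 µg/L·hr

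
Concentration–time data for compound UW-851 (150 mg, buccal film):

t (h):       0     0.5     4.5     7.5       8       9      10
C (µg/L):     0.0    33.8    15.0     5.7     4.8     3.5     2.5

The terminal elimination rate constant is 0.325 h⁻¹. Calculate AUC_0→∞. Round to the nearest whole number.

Trapezoidal AUC_0→10:
  [0→0.5]: (0.0+33.8)/2 × 0.5 = 8.45
  [0.5→4.5]: (33.8+15.0)/2 × 4 = 97.6
  [4.5→7.5]: (15.0+5.7)/2 × 3 = 31.05
  [7.5→8]: (5.7+4.8)/2 × 0.5 = 2.625
  [8→9]: (4.8+3.5)/2 × 1 = 4.15
  [9→10]: (3.5+2.5)/2 × 1 = 3.0
  Sum = 146.875 µg/L·h
Extrapolated tail: C_last / k_e = 2.5 / 0.325 = 7.692
AUC_0→∞ = 146.875 + 7.692 = 154.567 µg/L·h

AUC = 155 µg/L·h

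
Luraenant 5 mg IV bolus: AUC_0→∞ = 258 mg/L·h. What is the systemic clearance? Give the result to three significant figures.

CL = Dose_iv / AUC_0→∞
   = 5 / 258 = 0.0193798 L/h

CL = 0.0194 L/h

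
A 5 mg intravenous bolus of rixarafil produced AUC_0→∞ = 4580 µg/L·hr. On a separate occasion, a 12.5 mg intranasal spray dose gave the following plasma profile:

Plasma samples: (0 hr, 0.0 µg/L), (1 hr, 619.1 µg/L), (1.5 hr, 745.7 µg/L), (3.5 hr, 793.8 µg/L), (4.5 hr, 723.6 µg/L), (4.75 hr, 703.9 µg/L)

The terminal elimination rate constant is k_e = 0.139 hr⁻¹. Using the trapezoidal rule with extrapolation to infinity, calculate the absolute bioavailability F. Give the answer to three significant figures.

Trapezoidal AUC_0→4.75 (intranasal spray):
  [0→1]: (0.0+619.1)/2 × 1 = 309.55
  [1→1.5]: (619.1+745.7)/2 × 0.5 = 341.2
  [1.5→3.5]: (745.7+793.8)/2 × 2 = 1539.5
  [3.5→4.5]: (793.8+723.6)/2 × 1 = 758.7
  [4.5→4.75]: (723.6+703.9)/2 × 0.25 = 178.4375
  Sum = 3127.3875 µg/L·hr
Tail: C_last/k_e = 703.9/0.139 = 5064.029
AUC_0→∞ (intranasal spray) = 3127.3875 + 5064.029 = 8191.4165 µg/L·hr
F = (AUC_ev/D_ev)/(AUC_iv/D_iv) = (8191.4165/12.5)/(4580/5) = 655.31332/916 = 0.7154

F = 0.715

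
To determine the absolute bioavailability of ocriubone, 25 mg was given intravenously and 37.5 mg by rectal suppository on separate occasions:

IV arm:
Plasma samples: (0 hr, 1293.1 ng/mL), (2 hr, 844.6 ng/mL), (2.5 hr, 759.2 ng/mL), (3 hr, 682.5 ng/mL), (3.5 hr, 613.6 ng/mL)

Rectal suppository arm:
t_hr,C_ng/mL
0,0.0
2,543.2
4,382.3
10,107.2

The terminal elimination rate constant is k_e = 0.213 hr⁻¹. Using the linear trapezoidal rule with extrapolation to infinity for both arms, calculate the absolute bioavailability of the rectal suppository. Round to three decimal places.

Trapezoidal AUC_0→3.5 (IV):
  [0→2]: (1293.1+844.6)/2 × 2 = 2137.7
  [2→2.5]: (844.6+759.2)/2 × 0.5 = 400.95
  [2.5→3]: (759.2+682.5)/2 × 0.5 = 360.425
  [3→3.5]: (682.5+613.6)/2 × 0.5 = 324.025
  Sum = 3223.1 ng/mL·hr
IV tail: 613.6/0.213 = 2880.751; AUC_iv,0→∞ = 3223.1 + 2880.751 = 6103.851 ng/mL·hr
Trapezoidal AUC_0→10 (rectal suppository):
  [0→2]: (0.0+543.2)/2 × 2 = 543.2
  [2→4]: (543.2+382.3)/2 × 2 = 925.5
  [4→10]: (382.3+107.2)/2 × 6 = 1468.5
  Sum = 2937.2 ng/mL·hr
rectal suppository tail: 107.2/0.213 = 503.286; AUC_ev,0→∞ = 2937.2 + 503.286 = 3440.486 ng/mL·hr
F = (AUC_ev/D_ev)/(AUC_iv/D_iv) = (3440.486/37.5)/(6103.851/25) = 91.7463/244.15404 = 0.3758

F = 0.376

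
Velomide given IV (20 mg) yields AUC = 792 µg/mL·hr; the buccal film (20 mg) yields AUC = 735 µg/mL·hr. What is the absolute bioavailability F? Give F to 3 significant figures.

F = (AUC_ev / D_ev) / (AUC_iv / D_iv)
  = (735/20) / (792/20)
  = 36.75 / 39.6 = 0.9280

F = 0.928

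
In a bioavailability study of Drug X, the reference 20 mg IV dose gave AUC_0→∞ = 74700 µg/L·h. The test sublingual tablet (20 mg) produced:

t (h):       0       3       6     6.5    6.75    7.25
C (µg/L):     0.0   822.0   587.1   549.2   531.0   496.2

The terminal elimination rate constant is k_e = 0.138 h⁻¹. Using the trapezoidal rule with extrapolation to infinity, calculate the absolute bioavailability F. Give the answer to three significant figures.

Trapezoidal AUC_0→7.25 (sublingual tablet):
  [0→3]: (0.0+822.0)/2 × 3 = 1233.0
  [3→6]: (822.0+587.1)/2 × 3 = 2113.65
  [6→6.5]: (587.1+549.2)/2 × 0.5 = 284.075
  [6.5→6.75]: (549.2+531.0)/2 × 0.25 = 135.025
  [6.75→7.25]: (531.0+496.2)/2 × 0.5 = 256.8
  Sum = 4022.55 µg/L·h
Tail: C_last/k_e = 496.2/0.138 = 3595.652
AUC_0→∞ (sublingual tablet) = 4022.55 + 3595.652 = 7618.202 µg/L·h
F = (AUC_ev/D_ev)/(AUC_iv/D_iv) = (7618.202/20)/(74700/20) = 380.9101/3735 = 0.1020

F = 0.102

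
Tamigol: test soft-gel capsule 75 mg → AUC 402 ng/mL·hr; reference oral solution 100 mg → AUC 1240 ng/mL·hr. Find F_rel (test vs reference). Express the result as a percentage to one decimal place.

F_rel = (AUC_test/D_test) / (AUC_ref/D_ref)
      = (402/75) / (1240/100)
      = 5.36 / 12.4 = 0.4323 = 43.23%

F_rel = 43.2%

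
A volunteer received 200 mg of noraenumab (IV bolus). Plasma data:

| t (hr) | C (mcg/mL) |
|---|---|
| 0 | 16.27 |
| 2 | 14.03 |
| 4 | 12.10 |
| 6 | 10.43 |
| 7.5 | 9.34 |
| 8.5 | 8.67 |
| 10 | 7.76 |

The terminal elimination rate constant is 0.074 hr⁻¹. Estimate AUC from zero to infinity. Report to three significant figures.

Trapezoidal AUC_0→10:
  [0→2]: (16.27+14.03)/2 × 2 = 30.3
  [2→4]: (14.03+12.10)/2 × 2 = 26.13
  [4→6]: (12.10+10.43)/2 × 2 = 22.53
  [6→7.5]: (10.43+9.34)/2 × 1.5 = 14.8275
  [7.5→8.5]: (9.34+8.67)/2 × 1 = 9.005
  [8.5→10]: (8.67+7.76)/2 × 1.5 = 12.3225
  Sum = 115.115 mcg/mL·hr
Extrapolated tail: C_last / k_e = 7.76 / 0.074 = 104.865
AUC_0→∞ = 115.115 + 104.865 = 219.98 mcg/mL·hr

AUC = 220 mcg/mL·hr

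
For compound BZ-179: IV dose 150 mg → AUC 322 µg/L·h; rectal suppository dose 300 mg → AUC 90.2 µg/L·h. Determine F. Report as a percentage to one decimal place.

F = 14.0%

F = (AUC_ev / D_ev) / (AUC_iv / D_iv)
  = (90.2/300) / (322/150)
  = 0.300667 / 2.14667 = 0.1401
  = 14.01%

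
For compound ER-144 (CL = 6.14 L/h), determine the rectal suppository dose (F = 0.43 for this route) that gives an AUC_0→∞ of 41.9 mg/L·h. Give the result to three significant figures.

Dose = 598 mg

Dose = CL × AUC_0→∞ / F
     = 6.14 × 41.9 / 0.43 = 598.293 mg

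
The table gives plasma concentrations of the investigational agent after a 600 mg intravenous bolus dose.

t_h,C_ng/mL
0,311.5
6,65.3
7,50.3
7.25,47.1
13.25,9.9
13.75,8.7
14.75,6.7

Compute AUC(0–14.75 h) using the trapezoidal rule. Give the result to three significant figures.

Trapezoidal AUC_0→14.75:
  [0→6]: (311.5+65.3)/2 × 6 = 1130.4
  [6→7]: (65.3+50.3)/2 × 1 = 57.8
  [7→7.25]: (50.3+47.1)/2 × 0.25 = 12.175
  [7.25→13.25]: (47.1+9.9)/2 × 6 = 171.0
  [13.25→13.75]: (9.9+8.7)/2 × 0.5 = 4.65
  [13.75→14.75]: (8.7+6.7)/2 × 1 = 7.7
  Sum = 1383.725 ng/mL·h

AUC = 1380 ng/mL·h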